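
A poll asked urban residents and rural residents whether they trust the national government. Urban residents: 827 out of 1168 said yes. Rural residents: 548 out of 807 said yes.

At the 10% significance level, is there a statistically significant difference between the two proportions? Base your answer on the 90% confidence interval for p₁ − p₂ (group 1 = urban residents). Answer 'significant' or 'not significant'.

Sample proportions: 827/1168 = 0.7080, 548/807 = 0.6791.
Each SE is √(p̂(1−p̂)/n): √(0.7080·0.2920/1168) = 0.01330 and √(0.6791·0.3209/807) = 0.01643.
SE(p̂₁ − p̂₂) = √(SE₁² + SE₂²) = √(0.00017689 + 0.0002699449) = 0.02114, since the two samples are independent.
At 90% confidence z* = 1.645; margin = 1.645 × 0.02114 = 0.03478.
The difference is 0.7080 − 0.6791 = 0.0289, so the interval is 0.0289 ± 0.03478 = (-0.00588, 0.06368).
The interval (-0.00588, 0.06368) contains 0, so the difference is not significant.

not significant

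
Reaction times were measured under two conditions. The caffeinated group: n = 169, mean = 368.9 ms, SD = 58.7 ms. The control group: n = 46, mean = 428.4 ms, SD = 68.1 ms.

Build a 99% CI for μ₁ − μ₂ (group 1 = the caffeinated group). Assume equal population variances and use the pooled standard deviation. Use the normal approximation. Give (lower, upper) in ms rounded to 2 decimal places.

(-85.55, -33.45)

s_p = √[((n₁−1)s₁² + (n₂−1)s₂²)/(n₁+n₂−2)] = √[(168·58.7² + 45·68.1²)/213] = 60.8071.
SE = 60.8071·√(1/169 + 1/46) = 10.1123.
With z* = 2.576, margin = 2.576 × 10.1123 = 26.0493.
x̄₁ − x̄₂ = 368.9 − 428.4 = -59.5000; interval -59.5000 ± 26.0493 = (-85.55, -33.45).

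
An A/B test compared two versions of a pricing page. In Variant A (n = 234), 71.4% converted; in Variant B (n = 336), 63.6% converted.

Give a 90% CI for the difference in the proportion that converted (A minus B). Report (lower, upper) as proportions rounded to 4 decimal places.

(0.0130, 0.1430)

SE₁ = √(p̂₁(1−p̂₁)/n₁) = √(0.7140·0.2860/234) = 0.02954; SE₂ = √(0.6360·0.3640/336) = 0.02625.
Independent samples: SE of the difference = √(SE₁² + SE₂²) = √(0.0008726116 + 0.0006890625) = 0.03952.
z* for 90% confidence is 1.645, so the margin of error is 1.645 × 0.03952 = 0.06501.
Point estimate p̂₁ − p̂₂ = 0.7140 − 0.6360 = 0.0780.
0.0780 ± 0.06501 → (0.0130, 0.1430).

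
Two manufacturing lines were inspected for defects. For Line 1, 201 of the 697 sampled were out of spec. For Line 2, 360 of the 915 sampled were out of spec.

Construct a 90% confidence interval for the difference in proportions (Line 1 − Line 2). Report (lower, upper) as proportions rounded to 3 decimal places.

(-0.144, -0.066)

First, p̂₁ = 201/697 = 0.2884; p̂₂ = 360/915 = 0.3934.
The two standard errors are √(0.2884×0.7116/697) = 0.01716 and √(0.3934×0.6066/915) = 0.01615.
Because the samples are independent, SE_diff = √(0.01716² + 0.01615²) = 0.02356.
Using z* = 1.645 for 90%, ME = 1.645 × 0.02356 = 0.03876.
p̂₁ − p̂₂ = -0.1050; interval -0.1050 ± 0.03876 gives (-0.144, -0.066).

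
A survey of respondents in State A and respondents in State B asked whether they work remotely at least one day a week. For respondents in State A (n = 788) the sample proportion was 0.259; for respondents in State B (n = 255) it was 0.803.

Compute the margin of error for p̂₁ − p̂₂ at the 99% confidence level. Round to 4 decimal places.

Each SE is √(p̂(1−p̂)/n): √(0.2590·0.7410/788) = 0.01561 and √(0.8030·0.1970/255) = 0.02491.
SE(p̂₁ − p̂₂) = √(SE₁² + SE₂²) = √(0.0002436721 + 0.0006205081) = 0.02940, since the two samples are independent.
At 99% confidence z* = 2.576; margin = 2.576 × 0.02940 = 0.07573.

0.0757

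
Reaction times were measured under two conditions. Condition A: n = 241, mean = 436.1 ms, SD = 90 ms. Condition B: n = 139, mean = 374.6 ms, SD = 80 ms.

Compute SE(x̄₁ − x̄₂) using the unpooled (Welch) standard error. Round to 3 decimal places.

8.925

Per-group SEs: s₁/√n₁ = 90/√241 = 5.7974, s₂/√n₂ = 80/√139 = 6.7855.
Unpooled SE of the difference: √(33.60984676 + 46.04301025) = 8.9248.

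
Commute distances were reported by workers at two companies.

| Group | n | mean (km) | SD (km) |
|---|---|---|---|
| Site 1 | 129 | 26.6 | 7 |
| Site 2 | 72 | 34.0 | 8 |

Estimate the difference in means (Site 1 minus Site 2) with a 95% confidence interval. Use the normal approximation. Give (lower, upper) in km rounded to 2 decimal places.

Standard errors of each mean: 7/√129 = 0.6163 and 8/√72 = 0.9428.
SE(x̄₁ − x̄₂) = √(0.6163² + 0.9428²) = 1.1264 for independent samples with unequal variances.
With z* = 1.960, the margin is 1.960 × 1.1264 = 2.2077.
x̄₁ − x̄₂ = 26.6 − 34.0 = -7.4000; the interval is -7.4000 ± 2.2077 = (-9.61, -5.19).

(-9.61, -5.19)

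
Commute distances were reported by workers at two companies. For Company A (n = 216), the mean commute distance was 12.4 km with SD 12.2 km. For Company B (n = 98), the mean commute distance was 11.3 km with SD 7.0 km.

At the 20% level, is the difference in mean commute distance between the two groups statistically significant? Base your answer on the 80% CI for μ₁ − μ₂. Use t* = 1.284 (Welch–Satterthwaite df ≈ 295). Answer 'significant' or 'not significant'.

SE₁ = s₁/√n₁ = 12.2/√216 = 0.8301; SE₂ = 7.0/√98 = 0.7071.
Independent samples, unequal variances: SE_diff = √(SE₁² + SE₂²) = √(0.68906601 + 0.49999041) = 1.0904.
t* = 1.284, so margin of error = 1.284 × 1.0904 = 1.4001.
Difference in means = 12.4 − 11.3 = 1.1000.
1.1000 ± 1.4001 → (-0.3001, 2.5001).
The interval (-0.3001, 2.5001) contains 0, so the difference is not significant.

not significant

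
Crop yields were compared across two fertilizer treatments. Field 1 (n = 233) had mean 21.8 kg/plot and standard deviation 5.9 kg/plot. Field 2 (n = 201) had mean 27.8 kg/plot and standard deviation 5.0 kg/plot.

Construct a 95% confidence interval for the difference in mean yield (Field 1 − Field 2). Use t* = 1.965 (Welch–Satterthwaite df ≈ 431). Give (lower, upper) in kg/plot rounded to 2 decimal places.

(-7.03, -4.97)

SE₁ = s₁/√n₁ = 5.9/√233 = 0.3865; SE₂ = 5.0/√201 = 0.3527.
Independent samples, unequal variances: SE_diff = √(SE₁² + SE₂²) = √(0.14938225 + 0.12439729) = 0.5232.
t* = 1.965, so margin of error = 1.965 × 0.5232 = 1.0281.
Difference in means = 21.8 − 27.8 = -6.0000.
-6.0000 ± 1.0281 → (-7.03, -4.97).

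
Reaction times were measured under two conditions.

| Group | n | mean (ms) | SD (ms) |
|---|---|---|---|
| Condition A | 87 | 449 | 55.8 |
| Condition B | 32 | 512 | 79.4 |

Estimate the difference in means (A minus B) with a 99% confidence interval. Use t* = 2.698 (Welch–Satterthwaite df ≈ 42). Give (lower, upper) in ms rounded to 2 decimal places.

(-104.17, -21.83)

Standard errors of each mean: 55.8/√87 = 5.9824 and 79.4/√32 = 14.0361.
SE(x̄₁ − x̄₂) = √(5.9824² + 14.0361²) = 15.2578 for independent samples with unequal variances.
With t* = 2.698, the margin is 2.698 × 15.2578 = 41.1655.
x̄₁ − x̄₂ = 449 − 512 = -63.0000; the interval is -63.0000 ± 41.1655 = (-104.17, -21.83).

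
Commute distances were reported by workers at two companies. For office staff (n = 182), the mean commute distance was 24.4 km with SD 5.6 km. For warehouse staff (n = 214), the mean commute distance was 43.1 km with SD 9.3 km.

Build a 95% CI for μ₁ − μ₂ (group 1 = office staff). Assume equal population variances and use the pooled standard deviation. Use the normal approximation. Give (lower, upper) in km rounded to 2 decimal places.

s_p = √[((n₁−1)s₁² + (n₂−1)s₂²)/(n₁+n₂−2)] = √[(181·5.6² + 213·9.3²)/394] = 7.8207.
SE = 7.8207·√(1/182 + 1/214) = 0.7886.
With z* = 1.960, margin = 1.960 × 0.7886 = 1.5457.
x̄₁ − x̄₂ = 24.4 − 43.1 = -18.7000; interval -18.7000 ± 1.5457 = (-20.25, -17.15).

(-20.25, -17.15)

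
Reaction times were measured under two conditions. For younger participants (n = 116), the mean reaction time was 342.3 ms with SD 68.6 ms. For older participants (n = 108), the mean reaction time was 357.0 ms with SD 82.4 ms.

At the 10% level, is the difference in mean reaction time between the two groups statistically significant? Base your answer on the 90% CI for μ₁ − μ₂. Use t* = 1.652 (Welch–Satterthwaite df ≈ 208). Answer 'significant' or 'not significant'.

Standard errors of each mean: 68.6/√116 = 6.3694 and 82.4/√108 = 7.9289.
SE(x̄₁ − x̄₂) = √(6.3694² + 7.9289²) = 10.1704 for independent samples with unequal variances.
With t* = 1.652, the margin is 1.652 × 10.1704 = 16.8015.
x̄₁ − x̄₂ = 342.3 − 357.0 = -14.7000; the interval is -14.7000 ± 16.8015 = (-31.5015, 2.1015).
The interval (-31.5015, 2.1015) contains 0, so the difference is not significant.

not significant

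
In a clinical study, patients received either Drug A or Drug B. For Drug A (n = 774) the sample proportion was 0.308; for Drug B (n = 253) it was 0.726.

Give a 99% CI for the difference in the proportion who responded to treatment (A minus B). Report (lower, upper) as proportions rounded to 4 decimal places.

(-0.5019, -0.3341)

The two standard errors are √(0.3080×0.6920/774) = 0.01659 and √(0.7260×0.2740/253) = 0.02804.
Because the samples are independent, SE_diff = √(0.01659² + 0.02804²) = 0.03258.
Using z* = 2.576 for 99%, ME = 2.576 × 0.03258 = 0.08393.
p̂₁ − p̂₂ = -0.4180; interval -0.4180 ± 0.08393 gives (-0.5019, -0.3341).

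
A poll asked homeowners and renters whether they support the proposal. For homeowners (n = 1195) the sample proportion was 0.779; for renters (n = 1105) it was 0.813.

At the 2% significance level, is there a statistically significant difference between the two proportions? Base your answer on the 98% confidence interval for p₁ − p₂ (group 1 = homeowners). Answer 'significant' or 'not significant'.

The two standard errors are √(0.7790×0.2210/1195) = 0.01200 and √(0.8130×0.1870/1105) = 0.01173.
Because the samples are independent, SE_diff = √(0.01200² + 0.01173²) = 0.01678.
Using z* = 2.326 for 98%, ME = 2.326 × 0.01678 = 0.03903.
p̂₁ − p̂₂ = -0.0340; interval -0.0340 ± 0.03903 gives (-0.07303, 0.00503).
The interval (-0.07303, 0.00503) contains 0, so the difference is not significant.

not significant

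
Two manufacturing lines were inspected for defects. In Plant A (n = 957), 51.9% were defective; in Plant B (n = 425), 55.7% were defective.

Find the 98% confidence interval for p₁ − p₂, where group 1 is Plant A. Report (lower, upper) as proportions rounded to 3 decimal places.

(-0.105, 0.029)

SE₁ = √(p̂₁(1−p̂₁)/n₁) = √(0.5190·0.4810/957) = 0.01615; SE₂ = √(0.5570·0.4430/425) = 0.02410.
Independent samples: SE of the difference = √(SE₁² + SE₂²) = √(0.0002608225 + 0.00058081) = 0.02901.
z* for 98% confidence is 2.326, so the margin of error is 2.326 × 0.02901 = 0.06748.
Point estimate p̂₁ − p̂₂ = 0.5190 − 0.5570 = -0.0380.
-0.0380 ± 0.06748 → (-0.105, 0.029).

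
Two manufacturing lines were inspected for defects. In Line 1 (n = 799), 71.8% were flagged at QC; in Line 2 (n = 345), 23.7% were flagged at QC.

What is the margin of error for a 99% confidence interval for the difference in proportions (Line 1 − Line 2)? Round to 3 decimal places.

0.072

The two standard errors are √(0.7180×0.2820/799) = 0.01592 and √(0.2370×0.7630/345) = 0.02289.
Because the samples are independent, SE_diff = √(0.01592² + 0.02289²) = 0.02788.
Using z* = 2.576 for 99%, ME = 2.576 × 0.02788 = 0.07182.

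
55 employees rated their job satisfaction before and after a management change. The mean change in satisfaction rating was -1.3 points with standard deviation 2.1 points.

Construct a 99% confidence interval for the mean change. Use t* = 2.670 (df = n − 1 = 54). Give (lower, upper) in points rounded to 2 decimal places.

This is a matched-pairs design, so SE = s_d/√n = 2.1/√55 = 0.2832.
Margin = 2.670 × 0.2832 = 0.7561; the interval is -1.3 ± 0.7561 = (-2.06, -0.54).

(-2.06, -0.54)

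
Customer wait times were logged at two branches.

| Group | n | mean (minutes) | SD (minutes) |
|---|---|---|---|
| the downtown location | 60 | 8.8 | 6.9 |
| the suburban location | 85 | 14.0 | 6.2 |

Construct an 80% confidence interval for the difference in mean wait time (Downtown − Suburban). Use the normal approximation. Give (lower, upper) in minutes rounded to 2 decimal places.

(-6.63, -3.77)

Standard errors of each mean: 6.9/√60 = 0.8908 and 6.2/√85 = 0.6725.
SE(x̄₁ − x̄₂) = √(0.8908² + 0.6725²) = 1.1161 for independent samples with unequal variances.
With z* = 1.282, the margin is 1.282 × 1.1161 = 1.4308.
x̄₁ − x̄₂ = 8.8 − 14.0 = -5.2000; the interval is -5.2000 ± 1.4308 = (-6.63, -3.77).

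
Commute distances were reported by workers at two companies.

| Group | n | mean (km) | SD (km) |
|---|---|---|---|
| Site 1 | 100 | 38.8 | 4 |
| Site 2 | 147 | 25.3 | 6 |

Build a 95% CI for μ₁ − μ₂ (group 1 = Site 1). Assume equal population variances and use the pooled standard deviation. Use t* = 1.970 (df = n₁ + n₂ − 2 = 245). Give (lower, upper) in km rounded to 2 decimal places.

(12.15, 14.85)

Pooled variance s_p² = [99·4² + 146·6²] / (100+147−2) = 27.9184, so s_p = 5.2838.
SE_diff = s_p·√(1/n₁ + 1/n₂) = 5.2838·√(1/100 + 1/147) = 0.6849.
t* = 1.970; margin = 1.970 × 0.6849 = 1.3493.
Difference = 38.8 − 25.3 = 13.5000.
13.5000 ± 1.3493 → (12.15, 14.85).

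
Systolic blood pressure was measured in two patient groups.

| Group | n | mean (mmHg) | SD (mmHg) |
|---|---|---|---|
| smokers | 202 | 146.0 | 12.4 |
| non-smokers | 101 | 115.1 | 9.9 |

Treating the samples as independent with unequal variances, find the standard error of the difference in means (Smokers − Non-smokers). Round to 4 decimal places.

SE₁ = s₁/√n₁ = 12.4/√202 = 0.8725; SE₂ = 9.9/√101 = 0.9851.
Independent samples, unequal variances: SE_diff = √(SE₁² + SE₂²) = √(0.76125625 + 0.97042201) = 1.3159.

1.3159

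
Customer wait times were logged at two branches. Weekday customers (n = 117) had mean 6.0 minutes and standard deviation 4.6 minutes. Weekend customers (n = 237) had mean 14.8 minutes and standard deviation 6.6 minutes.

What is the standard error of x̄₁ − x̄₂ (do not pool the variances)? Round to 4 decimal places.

Per-group SEs: s₁/√n₁ = 4.6/√117 = 0.4253, s₂/√n₂ = 6.6/√237 = 0.4287.
Unpooled SE of the difference: √(0.18088009 + 0.18378369) = 0.6039.

0.6039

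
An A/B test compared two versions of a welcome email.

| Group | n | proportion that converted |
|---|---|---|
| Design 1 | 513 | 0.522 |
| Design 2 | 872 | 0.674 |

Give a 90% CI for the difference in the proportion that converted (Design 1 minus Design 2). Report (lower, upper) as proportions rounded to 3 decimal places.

(-0.197, -0.107)

The two standard errors are √(0.5220×0.4780/513) = 0.02205 and √(0.6740×0.3260/872) = 0.01587.
Because the samples are independent, SE_diff = √(0.02205² + 0.01587²) = 0.02717.
Using z* = 1.645 for 90%, ME = 1.645 × 0.02717 = 0.04469.
p̂₁ − p̂₂ = -0.1520; interval -0.1520 ± 0.04469 gives (-0.197, -0.107).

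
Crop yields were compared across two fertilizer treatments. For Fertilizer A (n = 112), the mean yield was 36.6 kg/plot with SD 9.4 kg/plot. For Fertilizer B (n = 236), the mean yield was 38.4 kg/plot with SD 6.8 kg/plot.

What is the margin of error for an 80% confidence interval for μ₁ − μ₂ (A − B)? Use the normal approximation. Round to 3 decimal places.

1.272

Standard errors of each mean: 9.4/√112 = 0.8882 and 6.8/√236 = 0.4426.
SE(x̄₁ − x̄₂) = √(0.8882² + 0.4426²) = 0.9924 for independent samples with unequal variances.
With z* = 1.282, the margin is 1.282 × 0.9924 = 1.2723.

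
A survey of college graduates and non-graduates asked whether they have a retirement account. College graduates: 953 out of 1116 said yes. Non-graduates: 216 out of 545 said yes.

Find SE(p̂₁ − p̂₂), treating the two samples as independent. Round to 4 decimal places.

First, p̂₁ = 953/1116 = 0.8539; p̂₂ = 216/545 = 0.3963.
The two standard errors are √(0.8539×0.1461/1116) = 0.01057 and √(0.3963×0.6037/545) = 0.02095.
Because the samples are independent, SE_diff = √(0.01057² + 0.02095²) = 0.02347.

0.0235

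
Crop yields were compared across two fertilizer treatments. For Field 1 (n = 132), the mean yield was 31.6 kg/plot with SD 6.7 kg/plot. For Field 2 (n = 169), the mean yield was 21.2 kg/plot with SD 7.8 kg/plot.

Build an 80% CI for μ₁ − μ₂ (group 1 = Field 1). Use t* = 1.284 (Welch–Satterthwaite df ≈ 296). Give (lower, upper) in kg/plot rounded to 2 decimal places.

(9.33, 11.47)

Standard errors of each mean: 6.7/√132 = 0.5832 and 7.8/√169 = 0.6000.
SE(x̄₁ − x̄₂) = √(0.5832² + 0.6000²) = 0.8367 for independent samples with unequal variances.
With t* = 1.284, the margin is 1.284 × 0.8367 = 1.0743.
x̄₁ − x̄₂ = 31.6 − 21.2 = 10.4000; the interval is 10.4000 ± 1.0743 = (9.33, 11.47).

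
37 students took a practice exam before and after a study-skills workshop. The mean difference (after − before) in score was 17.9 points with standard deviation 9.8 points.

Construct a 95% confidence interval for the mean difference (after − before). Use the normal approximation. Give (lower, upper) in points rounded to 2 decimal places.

(14.74, 21.06)

Paired design: SE = s_d/√n = 9.8/√37 = 1.6111.
z* = 1.960; margin of error = 1.960 × 1.6111 = 3.1578.
17.9 ± 3.1578 → (14.74, 21.06).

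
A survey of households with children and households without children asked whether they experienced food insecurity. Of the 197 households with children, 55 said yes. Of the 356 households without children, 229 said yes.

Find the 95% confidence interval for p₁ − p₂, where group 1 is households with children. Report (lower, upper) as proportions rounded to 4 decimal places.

(-0.4441, -0.2841)

First, p̂₁ = 55/197 = 0.2792; p̂₂ = 229/356 = 0.6433.
The two standard errors are √(0.2792×0.7208/197) = 0.03196 and √(0.6433×0.3567/356) = 0.02539.
Because the samples are independent, SE_diff = √(0.03196² + 0.02539²) = 0.04082.
Using z* = 1.960 for 95%, ME = 1.960 × 0.04082 = 0.08001.
p̂₁ − p̂₂ = -0.3641; interval -0.3641 ± 0.08001 gives (-0.4441, -0.2841).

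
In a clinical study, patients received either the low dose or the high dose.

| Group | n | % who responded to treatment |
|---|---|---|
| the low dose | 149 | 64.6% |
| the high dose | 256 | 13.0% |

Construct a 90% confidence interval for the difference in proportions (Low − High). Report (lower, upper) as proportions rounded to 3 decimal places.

Each SE is √(p̂(1−p̂)/n): √(0.6460·0.3540/149) = 0.03918 and √(0.1300·0.8700/256) = 0.02102.
SE(p̂₁ − p̂₂) = √(SE₁² + SE₂²) = √(0.0015350724 + 0.0004418404) = 0.04446, since the two samples are independent.
At 90% confidence z* = 1.645; margin = 1.645 × 0.04446 = 0.07314.
The difference is 0.6460 − 0.1300 = 0.5160, so the interval is 0.5160 ± 0.07314 = (0.443, 0.589).

(0.443, 0.589)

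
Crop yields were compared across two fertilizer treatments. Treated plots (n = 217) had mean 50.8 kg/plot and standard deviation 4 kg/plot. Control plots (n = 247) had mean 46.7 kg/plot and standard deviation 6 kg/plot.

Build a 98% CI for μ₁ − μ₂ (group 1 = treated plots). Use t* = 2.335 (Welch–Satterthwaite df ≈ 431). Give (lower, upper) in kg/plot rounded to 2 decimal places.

(3.01, 5.19)

Per-group SEs: s₁/√n₁ = 4/√217 = 0.2715, s₂/√n₂ = 6/√247 = 0.3818.
Unpooled SE of the difference: √(0.07371225 + 0.14577124) = 0.4685.
Margin of error = t* · SE = 2.335 × 0.4685 = 1.0939.
x̄₁ − x̄₂ = 50.8 − 46.7 = 4.1000.
CI: 4.1000 ± 1.0939 = (3.01, 5.19).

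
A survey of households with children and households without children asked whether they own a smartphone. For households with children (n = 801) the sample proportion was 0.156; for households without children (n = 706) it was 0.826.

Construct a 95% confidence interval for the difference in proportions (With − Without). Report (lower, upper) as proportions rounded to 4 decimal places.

(-0.7076, -0.6324)

SE₁ = √(p̂₁(1−p̂₁)/n₁) = √(0.1560·0.8440/801) = 0.01282; SE₂ = √(0.8260·0.1740/706) = 0.01427.
Independent samples: SE of the difference = √(SE₁² + SE₂²) = √(0.0001643524 + 0.0002036329) = 0.01918.
z* for 95% confidence is 1.960, so the margin of error is 1.960 × 0.01918 = 0.03759.
Point estimate p̂₁ − p̂₂ = 0.1560 − 0.8260 = -0.6700.
-0.6700 ± 0.03759 → (-0.7076, -0.6324).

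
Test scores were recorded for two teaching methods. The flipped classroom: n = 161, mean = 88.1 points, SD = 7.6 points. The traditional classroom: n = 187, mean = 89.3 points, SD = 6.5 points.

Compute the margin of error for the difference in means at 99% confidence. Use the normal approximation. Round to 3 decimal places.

1.970

Standard errors of each mean: 7.6/√161 = 0.5990 and 6.5/√187 = 0.4753.
SE(x̄₁ − x̄₂) = √(0.5990² + 0.4753²) = 0.7647 for independent samples with unequal variances.
With z* = 2.576, the margin is 2.576 × 0.7647 = 1.9699.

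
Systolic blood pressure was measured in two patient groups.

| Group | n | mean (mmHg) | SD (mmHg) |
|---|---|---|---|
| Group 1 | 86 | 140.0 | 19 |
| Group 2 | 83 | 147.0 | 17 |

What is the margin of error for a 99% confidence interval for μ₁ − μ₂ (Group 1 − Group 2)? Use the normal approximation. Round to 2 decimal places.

SE₁ = s₁/√n₁ = 19/√86 = 2.0488; SE₂ = 17/√83 = 1.8660.
Independent samples, unequal variances: SE_diff = √(SE₁² + SE₂²) = √(4.19758144 + 3.481956) = 2.7712.
z* = 2.576, so margin of error = 2.576 × 2.7712 = 7.1386.

7.14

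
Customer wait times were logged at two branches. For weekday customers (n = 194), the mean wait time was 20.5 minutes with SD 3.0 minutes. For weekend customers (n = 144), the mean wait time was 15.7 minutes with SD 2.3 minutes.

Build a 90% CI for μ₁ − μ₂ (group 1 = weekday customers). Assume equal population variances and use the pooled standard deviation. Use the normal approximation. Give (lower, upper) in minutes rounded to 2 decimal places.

s_p = √[((n₁−1)s₁² + (n₂−1)s₂²)/(n₁+n₂−2)] = √[(193·3.0² + 143·2.3²)/336] = 2.7242.
SE = 2.7242·√(1/194 + 1/144) = 0.2997.
With z* = 1.645, margin = 1.645 × 0.2997 = 0.4930.
x̄₁ − x̄₂ = 20.5 − 15.7 = 4.8000; interval 4.8000 ± 0.4930 = (4.31, 5.29).

(4.31, 5.29)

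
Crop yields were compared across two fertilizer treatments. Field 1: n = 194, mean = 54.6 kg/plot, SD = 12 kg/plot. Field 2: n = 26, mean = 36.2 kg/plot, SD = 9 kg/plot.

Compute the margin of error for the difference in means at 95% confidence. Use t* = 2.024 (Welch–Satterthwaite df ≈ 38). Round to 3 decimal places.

3.975

Per-group SEs: s₁/√n₁ = 12/√194 = 0.8615, s₂/√n₂ = 9/√26 = 1.7650.
Unpooled SE of the difference: √(0.74218225 + 3.115225) = 1.9640.
Margin of error = t* · SE = 2.024 × 1.9640 = 3.9751.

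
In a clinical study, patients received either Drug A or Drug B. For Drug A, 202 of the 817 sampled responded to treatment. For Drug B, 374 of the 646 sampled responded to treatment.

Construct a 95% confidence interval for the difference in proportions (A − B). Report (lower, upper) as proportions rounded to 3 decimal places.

p̂₁ = 202/817 = 0.2472 and p̂₂ = 374/646 = 0.5789.
SE₁ = √(p̂₁(1−p̂₁)/n₁) = √(0.2472·0.7528/817) = 0.01509; SE₂ = √(0.5789·0.4211/646) = 0.01943.
Independent samples: SE of the difference = √(SE₁² + SE₂²) = √(0.0002277081 + 0.0003775249) = 0.02460.
z* for 95% confidence is 1.960, so the margin of error is 1.960 × 0.02460 = 0.04822.
Point estimate p̂₁ − p̂₂ = 0.2472 − 0.5789 = -0.3317.
-0.3317 ± 0.04822 → (-0.380, -0.283).

(-0.380, -0.283)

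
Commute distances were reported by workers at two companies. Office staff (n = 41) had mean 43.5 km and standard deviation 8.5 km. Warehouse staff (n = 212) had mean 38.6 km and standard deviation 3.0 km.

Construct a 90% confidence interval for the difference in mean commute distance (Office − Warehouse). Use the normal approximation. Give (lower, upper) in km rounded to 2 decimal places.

Standard errors of each mean: 8.5/√41 = 1.3275 and 3.0/√212 = 0.2060.
SE(x̄₁ − x̄₂) = √(1.3275² + 0.2060²) = 1.3434 for independent samples with unequal variances.
With z* = 1.645, the margin is 1.645 × 1.3434 = 2.2099.
x̄₁ − x̄₂ = 43.5 − 38.6 = 4.9000; the interval is 4.9000 ± 2.2099 = (2.69, 7.11).

(2.69, 7.11)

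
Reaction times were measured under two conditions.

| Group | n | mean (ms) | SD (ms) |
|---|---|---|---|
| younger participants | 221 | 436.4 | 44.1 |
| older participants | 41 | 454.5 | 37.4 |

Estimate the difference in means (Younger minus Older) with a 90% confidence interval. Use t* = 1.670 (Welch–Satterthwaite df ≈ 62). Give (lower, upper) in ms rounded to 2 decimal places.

(-29.04, -7.16)

Per-group SEs: s₁/√n₁ = 44.1/√221 = 2.9665, s₂/√n₂ = 37.4/√41 = 5.8409.
Unpooled SE of the difference: √(8.80012225 + 34.11611281) = 6.5510.
Margin of error = t* · SE = 1.670 × 6.5510 = 10.9402.
x̄₁ − x̄₂ = 436.4 − 454.5 = -18.1000.
CI: -18.1000 ± 10.9402 = (-29.04, -7.16).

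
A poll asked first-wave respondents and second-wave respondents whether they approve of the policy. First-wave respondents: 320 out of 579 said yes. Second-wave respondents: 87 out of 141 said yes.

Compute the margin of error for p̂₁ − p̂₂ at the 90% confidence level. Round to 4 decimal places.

0.0754

First, p̂₁ = 320/579 = 0.5527; p̂₂ = 87/141 = 0.6170.
The two standard errors are √(0.5527×0.4473/579) = 0.02066 and √(0.6170×0.3830/141) = 0.04094.
Because the samples are independent, SE_diff = √(0.02066² + 0.04094²) = 0.04586.
Using z* = 1.645 for 90%, ME = 1.645 × 0.04586 = 0.07544.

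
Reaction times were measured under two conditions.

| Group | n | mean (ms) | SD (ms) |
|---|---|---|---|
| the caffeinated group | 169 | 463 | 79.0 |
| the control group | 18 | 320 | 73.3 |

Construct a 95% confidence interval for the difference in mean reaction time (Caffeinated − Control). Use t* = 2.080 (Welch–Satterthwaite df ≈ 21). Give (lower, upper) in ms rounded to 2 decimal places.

Standard errors of each mean: 79.0/√169 = 6.0769 and 73.3/√18 = 17.2770.
SE(x̄₁ − x̄₂) = √(6.0769² + 17.2770²) = 18.3146 for independent samples with unequal variances.
With t* = 2.080, the margin is 2.080 × 18.3146 = 38.0944.
x̄₁ − x̄₂ = 463 − 320 = 143.0000; the interval is 143.0000 ± 38.0944 = (104.91, 181.09).

(104.91, 181.09)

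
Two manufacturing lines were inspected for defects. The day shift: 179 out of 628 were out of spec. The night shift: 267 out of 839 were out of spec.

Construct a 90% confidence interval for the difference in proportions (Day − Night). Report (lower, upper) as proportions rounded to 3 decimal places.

(-0.073, 0.007)

First, p̂₁ = 179/628 = 0.2850; p̂₂ = 267/839 = 0.3182.
The two standard errors are √(0.2850×0.7150/628) = 0.01801 and √(0.3182×0.6818/839) = 0.01608.
Because the samples are independent, SE_diff = √(0.01801² + 0.01608²) = 0.02414.
Using z* = 1.645 for 90%, ME = 1.645 × 0.02414 = 0.03971.
p̂₁ − p̂₂ = -0.0332; interval -0.0332 ± 0.03971 gives (-0.073, 0.007).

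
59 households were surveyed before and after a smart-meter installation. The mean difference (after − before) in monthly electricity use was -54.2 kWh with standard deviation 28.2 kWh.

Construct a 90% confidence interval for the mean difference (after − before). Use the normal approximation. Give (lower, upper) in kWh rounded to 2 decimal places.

This is a matched-pairs design, so SE = s_d/√n = 28.2/√59 = 3.6713.
Margin = 1.645 × 3.6713 = 6.0393; the interval is -54.2 ± 6.0393 = (-60.24, -48.16).

(-60.24, -48.16)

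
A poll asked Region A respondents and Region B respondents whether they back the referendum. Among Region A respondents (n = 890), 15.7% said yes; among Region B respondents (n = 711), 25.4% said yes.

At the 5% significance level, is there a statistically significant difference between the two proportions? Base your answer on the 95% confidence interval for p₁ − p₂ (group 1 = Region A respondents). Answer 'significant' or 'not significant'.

The two standard errors are √(0.1570×0.8430/890) = 0.01219 and √(0.2540×0.7460/711) = 0.01632.
Because the samples are independent, SE_diff = √(0.01219² + 0.01632²) = 0.02037.
Using z* = 1.960 for 95%, ME = 1.960 × 0.02037 = 0.03993.
p̂₁ − p̂₂ = -0.0970; interval -0.0970 ± 0.03993 gives (-0.13693, -0.05707).
The interval (-0.13693, -0.05707) does not contain 0, so the difference is significant.

significant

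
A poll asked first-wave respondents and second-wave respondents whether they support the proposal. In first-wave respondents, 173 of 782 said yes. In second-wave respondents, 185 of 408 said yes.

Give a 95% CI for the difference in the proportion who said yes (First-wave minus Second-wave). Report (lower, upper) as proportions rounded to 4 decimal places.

First, p̂₁ = 173/782 = 0.2212; p̂₂ = 185/408 = 0.4534.
The two standard errors are √(0.2212×0.7788/782) = 0.01484 and √(0.4534×0.5466/408) = 0.02465.
Because the samples are independent, SE_diff = √(0.01484² + 0.02465²) = 0.02877.
Using z* = 1.960 for 95%, ME = 1.960 × 0.02877 = 0.05639.
p̂₁ − p̂₂ = -0.2322; interval -0.2322 ± 0.05639 gives (-0.2886, -0.1758).

(-0.2886, -0.1758)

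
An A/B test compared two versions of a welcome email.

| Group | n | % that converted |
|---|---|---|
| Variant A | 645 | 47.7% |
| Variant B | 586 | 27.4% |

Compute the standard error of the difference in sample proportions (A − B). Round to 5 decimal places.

SE₁ = √(p̂₁(1−p̂₁)/n₁) = √(0.4770·0.5230/645) = 0.01967; SE₂ = √(0.2740·0.7260/586) = 0.01842.
Independent samples: SE of the difference = √(SE₁² + SE₂²) = √(0.0003869089 + 0.0003392964) = 0.02695.

0.02695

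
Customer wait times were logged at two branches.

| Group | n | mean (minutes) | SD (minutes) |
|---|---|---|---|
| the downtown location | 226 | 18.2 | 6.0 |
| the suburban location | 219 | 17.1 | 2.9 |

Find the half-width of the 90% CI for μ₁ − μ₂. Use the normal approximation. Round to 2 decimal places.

Standard errors of each mean: 6.0/√226 = 0.3991 and 2.9/√219 = 0.1960.
SE(x̄₁ − x̄₂) = √(0.3991² + 0.1960²) = 0.4446 for independent samples with unequal variances.
With z* = 1.645, the margin is 1.645 × 0.4446 = 0.7314.

0.73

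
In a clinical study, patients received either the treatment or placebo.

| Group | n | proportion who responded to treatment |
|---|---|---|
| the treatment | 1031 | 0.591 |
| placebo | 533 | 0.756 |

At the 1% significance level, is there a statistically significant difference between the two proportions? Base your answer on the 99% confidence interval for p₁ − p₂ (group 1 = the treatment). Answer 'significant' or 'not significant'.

Each SE is √(p̂(1−p̂)/n): √(0.5910·0.4090/1031) = 0.01531 and √(0.7560·0.2440/533) = 0.01860.
SE(p̂₁ − p̂₂) = √(SE₁² + SE₂²) = √(0.0002343961 + 0.00034596) = 0.02409, since the two samples are independent.
At 99% confidence z* = 2.576; margin = 2.576 × 0.02409 = 0.06206.
The difference is 0.5910 − 0.7560 = -0.1650, so the interval is -0.1650 ± 0.06206 = (-0.22706, -0.10294).
The interval (-0.22706, -0.10294) does not contain 0, so the difference is significant.

significant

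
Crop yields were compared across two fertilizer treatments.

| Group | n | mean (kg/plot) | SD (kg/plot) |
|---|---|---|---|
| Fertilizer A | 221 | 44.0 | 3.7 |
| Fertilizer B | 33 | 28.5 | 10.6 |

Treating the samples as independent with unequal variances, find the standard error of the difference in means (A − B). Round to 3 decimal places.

Standard errors of each mean: 3.7/√221 = 0.2489 and 10.6/√33 = 1.8452.
SE(x̄₁ − x̄₂) = √(0.2489² + 1.8452²) = 1.8619 for independent samples with unequal variances.

1.862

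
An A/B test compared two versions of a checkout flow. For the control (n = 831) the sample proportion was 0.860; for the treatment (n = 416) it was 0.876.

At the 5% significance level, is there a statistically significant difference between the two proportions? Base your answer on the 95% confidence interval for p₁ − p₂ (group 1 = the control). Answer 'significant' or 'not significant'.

not significant

Each SE is √(p̂(1−p̂)/n): √(0.8600·0.1400/831) = 0.01204 and √(0.8760·0.1240/416) = 0.01616.
SE(p̂₁ − p̂₂) = √(SE₁² + SE₂²) = √(0.0001449616 + 0.0002611456) = 0.02015, since the two samples are independent.
At 95% confidence z* = 1.960; margin = 1.960 × 0.02015 = 0.03949.
The difference is 0.8600 − 0.8760 = -0.0160, so the interval is -0.0160 ± 0.03949 = (-0.05549, 0.02349).
The interval (-0.05549, 0.02349) contains 0, so the difference is not significant.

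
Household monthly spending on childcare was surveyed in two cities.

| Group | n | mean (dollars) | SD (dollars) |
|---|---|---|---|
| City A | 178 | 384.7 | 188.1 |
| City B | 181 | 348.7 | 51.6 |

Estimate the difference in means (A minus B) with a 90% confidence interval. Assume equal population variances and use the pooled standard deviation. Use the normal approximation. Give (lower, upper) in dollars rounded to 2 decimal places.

s_p = √[((n₁−1)s₁² + (n₂−1)s₂²)/(n₁+n₂−2)] = √[(177·188.1² + 180·51.6²)/357] = 137.4213.
SE = 137.4213·√(1/178 + 1/181) = 14.5061.
With z* = 1.645, margin = 1.645 × 14.5061 = 23.8625.
x̄₁ − x̄₂ = 384.7 − 348.7 = 36.0000; interval 36.0000 ± 23.8625 = (12.14, 59.86).

(12.14, 59.86)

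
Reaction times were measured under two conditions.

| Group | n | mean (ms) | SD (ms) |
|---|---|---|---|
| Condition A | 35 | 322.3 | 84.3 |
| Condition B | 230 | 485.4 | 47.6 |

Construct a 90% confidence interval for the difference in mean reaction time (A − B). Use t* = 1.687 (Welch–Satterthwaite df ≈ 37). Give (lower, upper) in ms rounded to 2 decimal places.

SE₁ = s₁/√n₁ = 84.3/√35 = 14.2493; SE₂ = 47.6/√230 = 3.1387.
Independent samples, unequal variances: SE_diff = √(SE₁² + SE₂²) = √(203.04255049 + 9.85143769) = 14.5909.
t* = 1.687, so margin of error = 1.687 × 14.5909 = 24.6148.
Difference in means = 322.3 − 485.4 = -163.1000.
-163.1000 ± 24.6148 → (-187.71, -138.49).

(-187.71, -138.49)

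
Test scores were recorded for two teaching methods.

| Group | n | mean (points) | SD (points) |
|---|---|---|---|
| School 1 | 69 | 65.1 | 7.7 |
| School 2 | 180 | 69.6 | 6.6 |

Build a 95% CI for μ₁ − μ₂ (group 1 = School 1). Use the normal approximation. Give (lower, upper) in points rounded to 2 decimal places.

Standard errors of each mean: 7.7/√69 = 0.9270 and 6.6/√180 = 0.4919.
SE(x̄₁ − x̄₂) = √(0.9270² + 0.4919²) = 1.0494 for independent samples with unequal variances.
With z* = 1.960, the margin is 1.960 × 1.0494 = 2.0568.
x̄₁ − x̄₂ = 65.1 − 69.6 = -4.5000; the interval is -4.5000 ± 2.0568 = (-6.56, -2.44).

(-6.56, -2.44)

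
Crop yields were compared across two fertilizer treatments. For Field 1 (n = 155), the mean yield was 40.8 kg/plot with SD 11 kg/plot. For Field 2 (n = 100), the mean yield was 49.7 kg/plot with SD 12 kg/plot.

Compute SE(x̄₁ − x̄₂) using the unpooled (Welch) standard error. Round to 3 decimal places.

1.490

Standard errors of each mean: 11/√155 = 0.8835 and 12/√100 = 1.2000.
SE(x̄₁ − x̄₂) = √(0.8835² + 1.2000²) = 1.4902 for independent samples with unequal variances.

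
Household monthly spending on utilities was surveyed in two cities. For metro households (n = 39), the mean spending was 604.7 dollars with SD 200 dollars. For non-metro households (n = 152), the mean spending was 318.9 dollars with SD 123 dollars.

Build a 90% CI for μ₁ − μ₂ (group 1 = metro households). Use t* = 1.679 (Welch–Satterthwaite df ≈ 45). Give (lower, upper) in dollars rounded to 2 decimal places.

(229.48, 342.12)

Standard errors of each mean: 200/√39 = 32.0256 and 123/√152 = 9.9766.
SE(x̄₁ − x̄₂) = √(32.0256² + 9.9766²) = 33.5436 for independent samples with unequal variances.
With t* = 1.679, the margin is 1.679 × 33.5436 = 56.3197.
x̄₁ − x̄₂ = 604.7 − 318.9 = 285.8000; the interval is 285.8000 ± 56.3197 = (229.48, 342.12).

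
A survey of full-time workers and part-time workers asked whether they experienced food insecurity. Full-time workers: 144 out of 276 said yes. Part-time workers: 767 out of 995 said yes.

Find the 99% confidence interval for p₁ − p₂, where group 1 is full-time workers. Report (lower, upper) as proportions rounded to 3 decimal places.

Sample proportions: 144/276 = 0.5217, 767/995 = 0.7709.
Each SE is √(p̂(1−p̂)/n): √(0.5217·0.4783/276) = 0.03007 and √(0.7709·0.2291/995) = 0.01332.
SE(p̂₁ − p̂₂) = √(SE₁² + SE₂²) = √(0.0009042049 + 0.0001774224) = 0.03289, since the two samples are independent.
At 99% confidence z* = 2.576; margin = 2.576 × 0.03289 = 0.08472.
The difference is 0.5217 − 0.7709 = -0.2492, so the interval is -0.2492 ± 0.08472 = (-0.334, -0.164).

(-0.334, -0.164)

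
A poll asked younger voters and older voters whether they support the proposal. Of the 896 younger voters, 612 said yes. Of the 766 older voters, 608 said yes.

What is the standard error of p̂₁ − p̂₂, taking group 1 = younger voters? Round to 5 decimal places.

0.02134

First, p̂₁ = 612/896 = 0.6830; p̂₂ = 608/766 = 0.7937.
The two standard errors are √(0.6830×0.3170/896) = 0.01554 and √(0.7937×0.2063/766) = 0.01462.
Because the samples are independent, SE_diff = √(0.01554² + 0.01462²) = 0.02134.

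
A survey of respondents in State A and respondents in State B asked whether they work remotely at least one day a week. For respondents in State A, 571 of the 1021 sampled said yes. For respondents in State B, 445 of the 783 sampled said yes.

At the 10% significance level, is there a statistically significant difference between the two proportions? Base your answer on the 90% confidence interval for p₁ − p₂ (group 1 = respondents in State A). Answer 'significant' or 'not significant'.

not significant

p̂₁ = 571/1021 = 0.5593 and p̂₂ = 445/783 = 0.5683.
SE₁ = √(p̂₁(1−p̂₁)/n₁) = √(0.5593·0.4407/1021) = 0.01554; SE₂ = √(0.5683·0.4317/783) = 0.01770.
Independent samples: SE of the difference = √(SE₁² + SE₂²) = √(0.0002414916 + 0.00031329) = 0.02355.
z* for 90% confidence is 1.645, so the margin of error is 1.645 × 0.02355 = 0.03874.
Point estimate p̂₁ − p̂₂ = 0.5593 − 0.5683 = -0.0090.
-0.0090 ± 0.03874 → (-0.04774, 0.02974).
The interval (-0.04774, 0.02974) contains 0, so the difference is not significant.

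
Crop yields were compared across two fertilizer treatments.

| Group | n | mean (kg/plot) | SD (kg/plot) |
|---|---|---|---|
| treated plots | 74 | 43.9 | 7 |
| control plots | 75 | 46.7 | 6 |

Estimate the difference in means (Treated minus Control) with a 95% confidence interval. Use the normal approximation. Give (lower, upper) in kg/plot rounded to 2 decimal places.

(-4.89, -0.71)

Standard errors of each mean: 7/√74 = 0.8137 and 6/√75 = 0.6928.
SE(x̄₁ − x̄₂) = √(0.8137² + 0.6928²) = 1.0687 for independent samples with unequal variances.
With z* = 1.960, the margin is 1.960 × 1.0687 = 2.0947.
x̄₁ − x̄₂ = 43.9 − 46.7 = -2.8000; the interval is -2.8000 ± 2.0947 = (-4.89, -0.71).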